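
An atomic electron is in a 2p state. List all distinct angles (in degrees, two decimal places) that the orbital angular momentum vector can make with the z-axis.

The 2p subshell has l = 1.
|L|² = l(l+1)ℏ² = 2ℏ², so |L| = √2 ℏ.
cos θ = m_l/√2 for each m_l ∈ {-1, 0, 1}.

θ ∈ {45.00°, 90.00°, 135.00°}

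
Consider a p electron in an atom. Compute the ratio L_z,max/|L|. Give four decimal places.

L_z,max/|L| = 0.7071

The letter p corresponds to l = 1.
|L| = √2 ℏ ≈ 1.4142ℏ, while L_z,max = lℏ = 1ℏ.
L_z,max/|L| = 1/√2 = 0.7071.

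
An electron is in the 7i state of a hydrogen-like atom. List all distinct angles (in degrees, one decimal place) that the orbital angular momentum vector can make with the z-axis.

θ ∈ {22.2°, 39.5°, 51.9°, 62.4°, 72.0°, 81.1°, 90.0°, 98.9°, 108.0°, 117.6°, 128.1°, 140.5°, 157.8°}

The 7i subshell has l = 6.
|L| = ℏ√(l(l+1)) = √42 ℏ.
cos θ = m_l/√42 for each m_l ∈ {-6, -5, -4, -3, -2, -1, 0, 1, 2, 3, 4, 5, 6}.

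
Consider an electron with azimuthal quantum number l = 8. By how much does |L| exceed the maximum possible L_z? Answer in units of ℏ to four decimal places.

|L| = 6√2 ℏ ≈ 8.4853ℏ, while L_z,max = lℏ = 8ℏ.
The difference is (6√2 − 8)ℏ ≈ 0.4853ℏ.

|L| − L_z,max ≈ 0.4853ℏ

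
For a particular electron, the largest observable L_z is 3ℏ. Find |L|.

|L| = 2√3 ℏ ≈ 3.464ℏ

Since max m_l = l, l = 3.
|L| = ℏ√(l(l+1)) = 2√3 ℏ.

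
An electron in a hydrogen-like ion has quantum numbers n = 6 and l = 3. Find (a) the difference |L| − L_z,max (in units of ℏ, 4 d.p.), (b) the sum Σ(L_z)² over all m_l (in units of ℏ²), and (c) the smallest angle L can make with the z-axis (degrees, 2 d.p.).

|L| − L_z,max = (2√3 − 3)ℏ ≈ 0.4641ℏ.
Σ m_l² = 28, so Σ(L_z)² = 28 ℏ².
cos θ_min = 3/√12, so θ_min ≈ 30.00°.

|L|−L_z,max ≈ 0.4641ℏ; Σ(L_z)² = 28 ℏ²; θ_min ≈ 30.00°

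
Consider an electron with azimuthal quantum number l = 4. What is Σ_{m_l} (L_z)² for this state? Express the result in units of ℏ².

m_l runs from −4 to 4, i.e. {-4, -3, -2, -1, 0, 1, 2, 3, 4}.
Σ m_l² = 2·(1 + 4 + 9 + 16) = 60.

Σ(L_z)² = 60 ℏ²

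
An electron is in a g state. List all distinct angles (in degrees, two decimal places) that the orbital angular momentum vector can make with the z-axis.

The letter g corresponds to l = 4.
|L| = √(l(l+1)) ℏ = 2√5 ℏ.
cos θ = m_l/√20 for each m_l ∈ {-4, -3, -2, -1, 0, 1, 2, 3, 4}.

θ ∈ {26.57°, 47.87°, 63.43°, 77.08°, 90.00°, 102.92°, 116.57°, 132.13°, 153.43°}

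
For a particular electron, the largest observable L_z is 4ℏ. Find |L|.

|L| = 2√5 ℏ ≈ 4.472ℏ

Since max m_l = l, l = 4.
|L| = √(l(l+1)) ℏ = 2√5 ℏ.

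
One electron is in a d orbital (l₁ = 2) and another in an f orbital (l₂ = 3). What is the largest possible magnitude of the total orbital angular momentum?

|L_tot|_max = √30 ℏ ≈ 5.477ℏ

The total orbital quantum number L ranges from |l₁ − l₂| to l₁ + l₂ in integer steps.
Allowed values: L = 1, 2, 3, 4, 5.
The largest magnitude corresponds to L = 5: |L_tot| = ℏ√(5·6) = √30 ℏ.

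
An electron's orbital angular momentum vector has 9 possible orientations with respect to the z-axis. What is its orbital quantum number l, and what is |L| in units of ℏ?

l = 4, |L| = 2√5 ℏ ≈ 4.472ℏ

9 = 2l + 1, so l = (9−1)/2 = 4.
|L| = ℏ√(l(l+1)) = ℏ√(4·5) = 2√5 ℏ.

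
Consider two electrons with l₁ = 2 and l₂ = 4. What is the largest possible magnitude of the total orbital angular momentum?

|L_tot|_max = √42 ℏ ≈ 6.481ℏ

Angular momentum addition gives L = |l₁ − l₂|, …, l₁ + l₂.
L ∈ {2, 3, 4, 5, 6}.
The largest magnitude corresponds to L = 6: |L_tot| = ℏ√(6·7) = √42 ℏ.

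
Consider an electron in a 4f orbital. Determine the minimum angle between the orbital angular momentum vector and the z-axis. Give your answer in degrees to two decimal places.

θ_min ≈ 30.00°

The 4f subshell has l = 3.
|L| = ℏ√(l(l+1)) = 2√3 ℏ.
The smallest angle corresponds to the largest L_z, i.e. m_l = l = 3, giving L_z = 3ℏ.
cos θ_min = 3/√12, so θ_min ≈ 30.00°.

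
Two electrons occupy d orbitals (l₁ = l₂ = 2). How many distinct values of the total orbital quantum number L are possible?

L runs from |2 − 2| = 0 to 2 + 2 = 4.
Allowed values: L = 0, 1, 2, 3, 4.
That is 5 values.

5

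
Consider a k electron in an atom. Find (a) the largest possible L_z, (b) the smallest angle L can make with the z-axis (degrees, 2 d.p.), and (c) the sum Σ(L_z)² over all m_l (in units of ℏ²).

L_z,max = 7ℏ; θ_min ≈ 20.70°; Σ(L_z)² = 280 ℏ²

For a k orbital, l = 7.
L_z,max = lℏ = 7ℏ.
cos θ_min = 7/√56, so θ_min ≈ 20.70°.
Σ m_l² = 280, so Σ(L_z)² = 280 ℏ².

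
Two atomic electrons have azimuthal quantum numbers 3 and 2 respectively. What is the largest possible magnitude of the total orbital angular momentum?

|L_tot|_max = √30 ℏ ≈ 5.477ℏ

L runs from |3 − 2| = 1 to 3 + 2 = 5.
Allowed values: L = 1, 2, 3, 4, 5.
The largest magnitude corresponds to L = 5: |L_tot| = ℏ√(5·6) = √30 ℏ.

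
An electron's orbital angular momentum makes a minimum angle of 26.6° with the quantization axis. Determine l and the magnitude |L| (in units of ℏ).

l = 4, |L| = 2√5 ℏ ≈ 4.472ℏ

cos²θ_min = l/(l+1) = 0.7995.
l = cos²θ/sin²θ ≈ 4.
Then |L| = ℏ√(4·5) = 2√5 ℏ.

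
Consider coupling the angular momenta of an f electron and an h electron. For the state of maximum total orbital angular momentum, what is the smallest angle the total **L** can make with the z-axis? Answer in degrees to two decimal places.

The total orbital quantum number L ranges from |l₁ − l₂| to l₁ + l₂ in integer steps.
L ∈ {2, 3, 4, 5, 6, 7, 8}.
The maximum is L = 8, with |L_tot| = ℏ√(8·9) = 6√2 ℏ.
The minimum angle with z is arccos(8/√72) ≈ 19.47°.

θ_min ≈ 19.47°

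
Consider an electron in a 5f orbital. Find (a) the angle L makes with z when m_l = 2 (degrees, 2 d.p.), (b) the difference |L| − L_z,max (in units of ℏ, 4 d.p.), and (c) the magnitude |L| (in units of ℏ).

θ(m_l=2) ≈ 54.74°; |L|−L_z,max ≈ 0.4641ℏ; |L| = 2√3 ℏ ≈ 3.464ℏ

For 5f, l = 3.
For m_l = 2: cos θ = 2/√12, θ ≈ 54.74°.
|L| − L_z,max = (2√3 − 3)ℏ ≈ 0.4641ℏ.
|L| = ℏ√(3·4) = 2√3 ℏ ≈ 3.464ℏ.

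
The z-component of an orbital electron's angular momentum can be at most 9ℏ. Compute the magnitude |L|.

|L| = 3√10 ℏ ≈ 9.487ℏ

L_z,max = lℏ, so l = 9.
Then |L| = ℏ√(9·10) = 3√10 ℏ.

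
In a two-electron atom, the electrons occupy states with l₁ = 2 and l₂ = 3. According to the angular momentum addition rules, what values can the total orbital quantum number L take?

L = 1, 2, 3, 4, 5

The total orbital quantum number L ranges from |l₁ − l₂| to l₁ + l₂ in integer steps.
L ∈ {1, 2, 3, 4, 5}.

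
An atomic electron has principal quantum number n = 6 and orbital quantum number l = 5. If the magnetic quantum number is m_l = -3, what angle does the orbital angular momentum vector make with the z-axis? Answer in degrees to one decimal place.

|L|² = l(l+1)ℏ² = 30ℏ², so |L| = √30 ℏ.
L_z = m_l ℏ = −3ℏ.
cos θ = L_z/|L| = -3/√30, so θ ≈ 123.2°.

θ ≈ 123.2°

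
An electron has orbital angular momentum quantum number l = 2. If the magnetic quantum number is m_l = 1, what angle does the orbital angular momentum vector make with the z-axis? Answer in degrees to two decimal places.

|L| = ℏ√(l(l+1)) = √6 ℏ.
L_z = m_l ℏ = 1ℏ.
cos θ = L_z/|L| = 1/√6, so θ ≈ 65.91°.

θ ≈ 65.91°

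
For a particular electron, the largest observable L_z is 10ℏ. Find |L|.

|L| = √110 ℏ ≈ 10.488ℏ

The maximum L_z equals lℏ, giving l = 10.
|L| = √(l(l+1)) ℏ = √110 ℏ.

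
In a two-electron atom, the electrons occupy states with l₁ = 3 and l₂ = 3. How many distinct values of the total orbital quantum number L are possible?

7

L runs from |3 − 3| = 0 to 3 + 3 = 6.
So L can be 0, 1, 2, 3, 4, 5, 6.
That is 7 values.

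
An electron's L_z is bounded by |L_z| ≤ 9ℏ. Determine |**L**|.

L_z,max = lℏ, so l = 9.
|L| = √(l(l+1)) ℏ = 3√10 ℏ.

|L| = 3√10 ℏ ≈ 9.487ℏ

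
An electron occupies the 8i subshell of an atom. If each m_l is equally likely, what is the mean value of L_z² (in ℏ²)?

The 8i subshell has l = 6.
m_l runs from −6 to 6, i.e. {-6, -5, -4, -3, -2, -1, 0, 1, 2, 3, 4, 5, 6}.
⟨L_z²⟩ = ℏ²·(Σ m_l²)/(2l+1) = ℏ²·182/13 = 14ℏ².

⟨L_z²⟩ = 14 ℏ²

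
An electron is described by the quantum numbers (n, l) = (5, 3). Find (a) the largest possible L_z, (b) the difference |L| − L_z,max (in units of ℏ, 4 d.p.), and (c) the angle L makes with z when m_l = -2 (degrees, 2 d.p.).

L_z,max = lℏ = 3ℏ.
|L| − L_z,max = (2√3 − 3)ℏ ≈ 0.4641ℏ.
For m_l = -2: cos θ = -2/√12, θ ≈ 125.26°.

L_z,max = 3ℏ; |L|−L_z,max ≈ 0.4641ℏ; θ(m_l=-2) ≈ 125.26°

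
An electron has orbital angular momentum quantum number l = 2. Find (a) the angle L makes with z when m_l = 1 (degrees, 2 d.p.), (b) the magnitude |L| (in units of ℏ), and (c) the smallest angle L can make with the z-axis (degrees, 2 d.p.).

For m_l = 1: cos θ = 1/√6, θ ≈ 65.91°.
|L| = ℏ√(2·3) = √6 ℏ ≈ 2.449ℏ.
cos θ_min = 2/√6, so θ_min ≈ 35.26°.

θ(m_l=1) ≈ 65.91°; |L| = √6 ℏ ≈ 2.449ℏ; θ_min ≈ 35.26°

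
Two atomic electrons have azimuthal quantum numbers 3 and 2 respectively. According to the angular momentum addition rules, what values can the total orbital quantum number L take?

By the triangle rule, |l₁ − l₂| ≤ L ≤ l₁ + l₂.
L ∈ {1, 2, 3, 4, 5}.

L = 1, 2, 3, 4, 5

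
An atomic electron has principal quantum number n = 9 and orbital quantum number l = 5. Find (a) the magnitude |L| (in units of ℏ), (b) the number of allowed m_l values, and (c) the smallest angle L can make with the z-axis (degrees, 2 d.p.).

|L| = √30 ℏ ≈ 5.477ℏ; 11 values; θ_min ≈ 24.09°

|L| = ℏ√(5·6) = √30 ℏ ≈ 5.477ℏ.
There are 2l+1 = 11 values of m_l.
cos θ_min = 5/√30, so θ_min ≈ 24.09°.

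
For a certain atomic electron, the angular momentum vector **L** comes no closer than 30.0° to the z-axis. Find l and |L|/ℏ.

cos θ_min = l/√(l(l+1)) = √(l/(l+1)), so l/(l+1) = cos²(30.0°) = 0.7500.
l = cos²θ/sin²θ ≈ 3.
Then |L| = ℏ√(3·4) = 2√3 ℏ.

l = 3, |L| = 2√3 ℏ ≈ 3.464ℏ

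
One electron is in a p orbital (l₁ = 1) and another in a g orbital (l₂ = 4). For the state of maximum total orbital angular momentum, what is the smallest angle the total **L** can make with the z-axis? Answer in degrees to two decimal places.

Angular momentum addition gives L = |l₁ − l₂|, …, l₁ + l₂.
Allowed values: L = 3, 4, 5.
The maximum is L = 5, with |L_tot| = ℏ√(5·6) = √30 ℏ.
The minimum angle with z is arccos(5/√30) ≈ 24.09°.

θ_min ≈ 24.09°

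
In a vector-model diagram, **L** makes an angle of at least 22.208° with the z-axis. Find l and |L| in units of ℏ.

l = 6, |L| = √42 ℏ ≈ 6.481ℏ

At minimum angle, m_l = l, so cos θ = l/√(l(l+1)); cos²θ = l/(l+1) = 0.8571.
Solving: l = 6.
Then |L| = ℏ√(6·7) = √42 ℏ.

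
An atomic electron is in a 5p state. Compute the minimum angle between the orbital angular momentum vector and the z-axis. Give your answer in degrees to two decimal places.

5p means n = 5, l = 1.
|L| = ℏ√(l(l+1)) = √2 ℏ.
The smallest angle corresponds to the largest L_z, i.e. m_l = l = 1, giving L_z = 1ℏ.
cos θ_min = 1/√2, so θ_min ≈ 45.00°.

θ_min ≈ 45.00°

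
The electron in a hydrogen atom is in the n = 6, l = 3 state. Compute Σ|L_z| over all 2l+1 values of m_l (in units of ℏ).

The allowed m_l values are -3, -2, -1, 0, 1, 2, 3.
Σ|m_l| = l(l+1) = 12.

Σ|L_z| = 12 ℏ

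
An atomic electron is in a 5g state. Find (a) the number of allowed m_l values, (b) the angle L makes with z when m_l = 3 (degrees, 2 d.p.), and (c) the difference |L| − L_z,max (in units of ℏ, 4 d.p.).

5g means n = 5, l = 4.
There are 2l+1 = 9 values of m_l.
For m_l = 3: cos θ = 3/√20, θ ≈ 47.87°.
|L| − L_z,max = (2√5 − 4)ℏ ≈ 0.4721ℏ.

9 values; θ(m_l=3) ≈ 47.87°; |L|−L_z,max ≈ 0.4721ℏ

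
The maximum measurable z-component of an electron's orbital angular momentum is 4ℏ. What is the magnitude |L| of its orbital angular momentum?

|L| = 2√5 ℏ ≈ 4.472ℏ

Since max m_l = l, l = 4.
|L| = ℏ√(l(l+1)) = 2√5 ℏ.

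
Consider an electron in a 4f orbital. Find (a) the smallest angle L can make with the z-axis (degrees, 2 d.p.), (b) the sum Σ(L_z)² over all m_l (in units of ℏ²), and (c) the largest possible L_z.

4f means n = 4, l = 3.
cos θ_min = 3/√12, so θ_min ≈ 30.00°.
Σ m_l² = 28, so Σ(L_z)² = 28 ℏ².
L_z,max = lℏ = 3ℏ.

θ_min ≈ 30.00°; Σ(L_z)² = 28 ℏ²; L_z,max = 3ℏ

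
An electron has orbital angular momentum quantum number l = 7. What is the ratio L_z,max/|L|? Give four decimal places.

|L| = 2√14 ℏ ≈ 7.4833ℏ, while L_z,max = lℏ = 7ℏ.
L_z,max/|L| = 7/√56 = 0.9354.

L_z,max/|L| = 0.9354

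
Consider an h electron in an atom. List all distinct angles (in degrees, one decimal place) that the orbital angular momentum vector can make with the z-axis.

For an h orbital, l = 5.
|L| = √(l(l+1)) ℏ = √30 ℏ.
cos θ = m_l/√30 for each m_l ∈ {-5, -4, -3, -2, -1, 0, 1, 2, 3, 4, 5}.

θ ∈ {24.1°, 43.1°, 56.8°, 68.6°, 79.5°, 90.0°, 100.5°, 111.4°, 123.2°, 136.9°, 155.9°}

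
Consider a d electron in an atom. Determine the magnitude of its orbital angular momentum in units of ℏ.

|L| = √6 ℏ ≈ 2.449ℏ

The letter d corresponds to l = 2.
|L| = ℏ√(l(l+1)) = ℏ√(2·3) = √6 ℏ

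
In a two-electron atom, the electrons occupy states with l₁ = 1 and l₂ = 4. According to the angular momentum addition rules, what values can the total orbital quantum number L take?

L = 3, 4, 5

Angular momentum addition gives L = |l₁ − l₂|, …, l₁ + l₂.
So L can be 3, 4, 5.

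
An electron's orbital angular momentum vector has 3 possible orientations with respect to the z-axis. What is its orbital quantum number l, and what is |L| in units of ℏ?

2l + 1 = 3 ⇒ l = 1.
Then |L| = √(l(l+1)) ℏ = √2 ℏ.

l = 1, |L| = √2 ℏ ≈ 1.414ℏ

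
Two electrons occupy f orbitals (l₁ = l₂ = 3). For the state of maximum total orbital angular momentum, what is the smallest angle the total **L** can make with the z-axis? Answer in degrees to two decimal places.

θ_min ≈ 22.21°

L runs from |3 − 3| = 0 to 3 + 3 = 6.
L ∈ {0, 1, 2, 3, 4, 5, 6}.
The maximum is L = 6, with |L_tot| = ℏ√(6·7) = √42 ℏ.
The minimum angle with z is arccos(6/√42) ≈ 22.21°.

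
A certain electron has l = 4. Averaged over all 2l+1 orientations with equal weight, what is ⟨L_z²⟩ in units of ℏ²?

⟨L_z²⟩ = 6.667 ℏ²

m_l ∈ {-4, -3, -2, -1, 0, 1, 2, 3, 4}.
Average of L_z² over 9 states: 60/9 ℏ² = 6.667 ℏ².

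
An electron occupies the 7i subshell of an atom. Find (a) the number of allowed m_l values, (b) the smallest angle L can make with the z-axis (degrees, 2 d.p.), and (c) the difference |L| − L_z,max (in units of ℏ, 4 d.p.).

13 values; θ_min ≈ 22.21°; |L|−L_z,max ≈ 0.4807ℏ

7i means n = 7, l = 6.
There are 2l+1 = 13 values of m_l.
cos θ_min = 6/√42, so θ_min ≈ 22.21°.
|L| − L_z,max = (√42 − 6)ℏ ≈ 0.4807ℏ.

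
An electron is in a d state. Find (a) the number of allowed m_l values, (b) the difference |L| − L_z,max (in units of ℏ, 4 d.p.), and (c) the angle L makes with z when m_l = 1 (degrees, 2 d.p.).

A d state has l = 2.
There are 2l+1 = 5 values of m_l.
|L| − L_z,max = (√6 − 2)ℏ ≈ 0.4495ℏ.
For m_l = 1: cos θ = 1/√6, θ ≈ 65.91°.

5 values; |L|−L_z,max ≈ 0.4495ℏ; θ(m_l=1) ≈ 65.91°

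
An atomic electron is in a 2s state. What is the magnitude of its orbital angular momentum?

For 2s, l = 0.
|L| = ℏ√(l(l+1)) = ℏ√0 = 0

|L| = 0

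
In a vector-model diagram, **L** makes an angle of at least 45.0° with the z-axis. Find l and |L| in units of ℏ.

cos θ_min = l/√(l(l+1)) = √(l/(l+1)), so l/(l+1) = cos²(45.0°) = 0.5000.
l = cos²θ/sin²θ ≈ 1.
Then |L| = ℏ√(1·2) = √2 ℏ.

l = 1, |L| = √2 ℏ ≈ 1.414ℏ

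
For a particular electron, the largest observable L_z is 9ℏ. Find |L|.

Since max m_l = l, l = 9.
|L| = ℏ√(l(l+1)) = 3√10 ℏ.

|L| = 3√10 ℏ ≈ 9.487ℏ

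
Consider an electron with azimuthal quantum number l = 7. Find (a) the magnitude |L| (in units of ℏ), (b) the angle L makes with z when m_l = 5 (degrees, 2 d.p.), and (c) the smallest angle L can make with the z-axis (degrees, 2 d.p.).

|L| = ℏ√(7·8) = 2√14 ℏ ≈ 7.483ℏ.
For m_l = 5: cos θ = 5/√56, θ ≈ 48.08°.
cos θ_min = 7/√56, so θ_min ≈ 20.70°.

|L| = 2√14 ℏ ≈ 7.483ℏ; θ(m_l=5) ≈ 48.08°; θ_min ≈ 20.70°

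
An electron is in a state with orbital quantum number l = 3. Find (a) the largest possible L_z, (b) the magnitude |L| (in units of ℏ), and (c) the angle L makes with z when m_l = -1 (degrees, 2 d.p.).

L_z,max = 3ℏ; |L| = 2√3 ℏ ≈ 3.464ℏ; θ(m_l=-1) ≈ 106.78°

L_z,max = lℏ = 3ℏ.
|L| = ℏ√(3·4) = 2√3 ℏ ≈ 3.464ℏ.
For m_l = -1: cos θ = -1/√12, θ ≈ 106.78°.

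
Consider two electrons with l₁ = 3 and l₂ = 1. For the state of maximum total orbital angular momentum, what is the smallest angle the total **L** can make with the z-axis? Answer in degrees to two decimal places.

θ_min ≈ 26.57°

L runs from |3 − 1| = 2 to 3 + 1 = 4.
L ∈ {2, 3, 4}.
The maximum is L = 4, with |L_tot| = ℏ√(4·5) = 2√5 ℏ.
The minimum angle with z is arccos(4/√20) ≈ 26.57°.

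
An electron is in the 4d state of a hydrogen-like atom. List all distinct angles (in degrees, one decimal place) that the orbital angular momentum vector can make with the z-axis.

The 4d subshell has l = 2.
|L| = ℏ√(l(l+1)) = √6 ℏ.
cos θ = m_l/√6 for each m_l ∈ {-2, -1, 0, 1, 2}.

θ ∈ {35.3°, 65.9°, 90.0°, 114.1°, 144.7°}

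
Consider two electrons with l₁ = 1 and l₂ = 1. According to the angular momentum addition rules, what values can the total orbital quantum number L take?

By the triangle rule, |l₁ − l₂| ≤ L ≤ l₁ + l₂.
Allowed values: L = 0, 1, 2.

L = 0, 1, 2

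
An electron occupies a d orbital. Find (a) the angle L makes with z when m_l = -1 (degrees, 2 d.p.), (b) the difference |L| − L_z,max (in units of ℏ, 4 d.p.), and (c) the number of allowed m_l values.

θ(m_l=-1) ≈ 114.09°; |L|−L_z,max ≈ 0.4495ℏ; 5 values

A d state has l = 2.
For m_l = -1: cos θ = -1/√6, θ ≈ 114.09°.
|L| − L_z,max = (√6 − 2)ℏ ≈ 0.4495ℏ.
There are 2l+1 = 5 values of m_l.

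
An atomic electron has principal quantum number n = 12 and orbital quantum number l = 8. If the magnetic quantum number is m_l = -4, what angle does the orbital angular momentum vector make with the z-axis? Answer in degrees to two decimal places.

θ ≈ 118.13°

|L|² = l(l+1)ℏ² = 72ℏ², so |L| = 6√2 ℏ.
L_z = m_l ℏ = −4ℏ.
cos θ = L_z/|L| = -4/√72, so θ ≈ 118.13°.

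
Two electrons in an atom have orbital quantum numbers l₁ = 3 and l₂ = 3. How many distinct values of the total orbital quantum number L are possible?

By the triangle rule, |l₁ − l₂| ≤ L ≤ l₁ + l₂.
So L can be 0, 1, 2, 3, 4, 5, 6.
That is 7 values.

7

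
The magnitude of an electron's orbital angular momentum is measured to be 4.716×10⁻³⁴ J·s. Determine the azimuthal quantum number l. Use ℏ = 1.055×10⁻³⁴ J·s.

Dividing by ℏ: |L|/ℏ ≈ 4.470.
Set l(l+1) = 19.98; the integer solution is l = 4.

l = 4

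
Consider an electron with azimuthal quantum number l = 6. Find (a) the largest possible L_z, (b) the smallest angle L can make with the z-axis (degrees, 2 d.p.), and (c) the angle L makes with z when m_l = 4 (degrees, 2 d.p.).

L_z,max = lℏ = 6ℏ.
cos θ_min = 6/√42, so θ_min ≈ 22.21°.
For m_l = 4: cos θ = 4/√42, θ ≈ 51.89°.

L_z,max = 6ℏ; θ_min ≈ 22.21°; θ(m_l=4) ≈ 51.89°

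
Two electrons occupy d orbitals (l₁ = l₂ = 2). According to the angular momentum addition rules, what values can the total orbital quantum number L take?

Angular momentum addition gives L = |l₁ − l₂|, …, l₁ + l₂.
Allowed values: L = 0, 1, 2, 3, 4.

L = 0, 1, 2, 3, 4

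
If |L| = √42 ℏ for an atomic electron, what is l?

l = 6

(|L|/ℏ)² = l(l+1) = 42.
Solving: l = 6.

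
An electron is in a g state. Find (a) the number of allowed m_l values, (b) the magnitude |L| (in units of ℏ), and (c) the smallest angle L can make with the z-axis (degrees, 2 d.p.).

For a g orbital, l = 4.
There are 2l+1 = 9 values of m_l.
|L| = ℏ√(4·5) = 2√5 ℏ ≈ 4.472ℏ.
cos θ_min = 4/√20, so θ_min ≈ 26.57°.

9 values; |L| = 2√5 ℏ ≈ 4.472ℏ; θ_min ≈ 26.57°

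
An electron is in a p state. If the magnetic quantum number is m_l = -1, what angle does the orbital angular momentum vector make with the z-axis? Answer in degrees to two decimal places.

θ ≈ 135.00°

A p state has l = 1.
|L|² = l(l+1)ℏ² = 2ℏ², so |L| = √2 ℏ.
L_z = m_l ℏ = −1ℏ.
cos θ = L_z/|L| = -1/√2, so θ ≈ 135.00°.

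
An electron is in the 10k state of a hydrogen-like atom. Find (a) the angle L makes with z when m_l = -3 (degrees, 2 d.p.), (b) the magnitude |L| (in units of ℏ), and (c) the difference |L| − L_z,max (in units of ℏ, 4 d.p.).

10k means n = 10, l = 7.
For m_l = -3: cos θ = -3/√56, θ ≈ 113.63°.
|L| = ℏ√(7·8) = 2√14 ℏ ≈ 7.483ℏ.
|L| − L_z,max = (2√14 − 7)ℏ ≈ 0.4833ℏ.

θ(m_l=-3) ≈ 113.63°; |L| = 2√14 ℏ ≈ 7.483ℏ; |L|−L_z,max ≈ 0.4833ℏ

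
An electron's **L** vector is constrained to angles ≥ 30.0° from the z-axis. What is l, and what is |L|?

cos θ_min = l/√(l(l+1)) = √(l/(l+1)), so l/(l+1) = cos²(30.0°) = 0.7500.
Solving: l = 3.
Then |L| = ℏ√(3·4) = 2√3 ℏ.

l = 3, |L| = 2√3 ℏ ≈ 3.464ℏ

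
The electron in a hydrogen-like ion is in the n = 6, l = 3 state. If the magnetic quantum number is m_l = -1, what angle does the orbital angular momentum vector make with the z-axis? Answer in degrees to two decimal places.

|L| = ℏ√(l(l+1)) = 2√3 ℏ.
L_z = m_l ℏ = −1ℏ.
cos θ = L_z/|L| = -1/√12, so θ ≈ 106.78°.

θ ≈ 106.78°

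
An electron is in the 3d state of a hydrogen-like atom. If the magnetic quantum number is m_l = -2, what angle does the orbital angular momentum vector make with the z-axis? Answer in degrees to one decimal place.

The 3d subshell has l = 2.
|L|² = l(l+1)ℏ² = 6ℏ², so |L| = √6 ℏ.
L_z = m_l ℏ = −2ℏ.
cos θ = L_z/|L| = -2/√6, so θ ≈ 144.7°.

θ ≈ 144.7°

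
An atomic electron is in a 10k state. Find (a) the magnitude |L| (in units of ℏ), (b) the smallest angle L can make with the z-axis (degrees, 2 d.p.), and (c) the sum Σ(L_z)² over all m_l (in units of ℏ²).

The 10k subshell has l = 7.
|L| = ℏ√(7·8) = 2√14 ℏ ≈ 7.483ℏ.
cos θ_min = 7/√56, so θ_min ≈ 20.70°.
Σ m_l² = 280, so Σ(L_z)² = 280 ℏ².

|L| = 2√14 ℏ ≈ 7.483ℏ; θ_min ≈ 20.70°; Σ(L_z)² = 280 ℏ²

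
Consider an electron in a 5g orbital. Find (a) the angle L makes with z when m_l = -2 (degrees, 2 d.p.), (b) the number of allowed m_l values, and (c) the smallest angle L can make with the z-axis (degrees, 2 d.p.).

θ(m_l=-2) ≈ 116.57°; 9 values; θ_min ≈ 26.57°

The 5g subshell has l = 4.
For m_l = -2: cos θ = -2/√20, θ ≈ 116.57°.
There are 2l+1 = 9 values of m_l.
cos θ_min = 4/√20, so θ_min ≈ 26.57°.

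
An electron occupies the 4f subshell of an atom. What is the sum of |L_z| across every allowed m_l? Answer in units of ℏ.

4f means n = 4, l = 3.
The allowed m_l values are -3, -2, -1, 0, 1, 2, 3.
Σ|m_l| = 2·3(3+1)/2 = 12.

Σ|L_z| = 12 ℏ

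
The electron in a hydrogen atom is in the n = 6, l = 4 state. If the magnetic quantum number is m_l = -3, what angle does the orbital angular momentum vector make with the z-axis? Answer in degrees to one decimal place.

|L| = √(l(l+1)) ℏ = 2√5 ℏ.
L_z = m_l ℏ = −3ℏ.
cos θ = L_z/|L| = -3/√20, so θ ≈ 132.1°.

θ ≈ 132.1°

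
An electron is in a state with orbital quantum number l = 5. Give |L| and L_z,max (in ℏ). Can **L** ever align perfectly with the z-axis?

|L| = √30 ℏ ≈ 5.4772ℏ, while L_z,max = lℏ = 5ℏ.
Since |L| > L_z,max, the vector can never point exactly along z; the closest it comes is θ_min = arccos(5/√30) ≈ 24.1°.

No: L_z,max = 5ℏ < |L| = √30 ℏ ≈ 5.477ℏ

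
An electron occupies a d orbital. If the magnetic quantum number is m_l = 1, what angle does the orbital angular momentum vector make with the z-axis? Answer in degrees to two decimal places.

θ ≈ 65.91°

D corresponds to l = 2.
|L|² = l(l+1)ℏ² = 6ℏ², so |L| = √6 ℏ.
L_z = m_l ℏ = 1ℏ.
cos θ = L_z/|L| = 1/√6, so θ ≈ 65.91°.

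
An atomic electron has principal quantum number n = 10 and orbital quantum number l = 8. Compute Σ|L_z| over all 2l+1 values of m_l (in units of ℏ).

Σ|L_z| = 72 ℏ

The allowed m_l values are -8, -7, -6, -5, -4, -3, -2, -1, 0, 1, 2, 3, 4, 5, 6, 7, 8.
Σ|m_l| = l(l+1) = 72.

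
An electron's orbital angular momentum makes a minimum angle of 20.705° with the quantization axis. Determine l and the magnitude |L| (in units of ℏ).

cos²θ_min = l/(l+1) = 0.8750.
l = cos²θ/sin²θ ≈ 7.
Then |L| = ℏ√(7·8) = 2√14 ℏ.

l = 7, |L| = 2√14 ℏ ≈ 7.483ℏ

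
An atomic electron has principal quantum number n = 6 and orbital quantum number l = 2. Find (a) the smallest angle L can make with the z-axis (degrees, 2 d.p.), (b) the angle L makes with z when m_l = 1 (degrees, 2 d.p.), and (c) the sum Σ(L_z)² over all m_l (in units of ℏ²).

cos θ_min = 2/√6, so θ_min ≈ 35.26°.
For m_l = 1: cos θ = 1/√6, θ ≈ 65.91°.
Σ m_l² = 10, so Σ(L_z)² = 10 ℏ².

θ_min ≈ 35.26°; θ(m_l=1) ≈ 65.91°; Σ(L_z)² = 10 ℏ²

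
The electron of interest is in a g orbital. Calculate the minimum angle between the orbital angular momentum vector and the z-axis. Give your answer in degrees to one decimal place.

For a g orbital, l = 4.
|L| = ℏ√(l(l+1)) = 2√5 ℏ.
The smallest angle corresponds to the largest L_z, i.e. m_l = l = 4, giving L_z = 4ℏ.
cos θ_min = 4/√20, so θ_min ≈ 26.6°.

θ_min ≈ 26.6°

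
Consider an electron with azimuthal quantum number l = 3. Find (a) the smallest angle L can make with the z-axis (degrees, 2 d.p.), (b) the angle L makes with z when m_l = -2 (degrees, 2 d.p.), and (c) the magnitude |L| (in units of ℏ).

cos θ_min = 3/√12, so θ_min ≈ 30.00°.
For m_l = -2: cos θ = -2/√12, θ ≈ 125.26°.
|L| = ℏ√(3·4) = 2√3 ℏ ≈ 3.464ℏ.

θ_min ≈ 30.00°; θ(m_l=-2) ≈ 125.26°; |L| = 2√3 ℏ ≈ 3.464ℏ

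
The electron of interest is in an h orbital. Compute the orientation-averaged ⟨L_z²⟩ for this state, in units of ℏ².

For an h orbital, l = 5.
The allowed m_l values are -5, -4, -3, -2, -1, 0, 1, 2, 3, 4, 5.
Average of L_z² over 11 states: 110/11 ℏ² = 10 ℏ².

⟨L_z²⟩ = 10 ℏ²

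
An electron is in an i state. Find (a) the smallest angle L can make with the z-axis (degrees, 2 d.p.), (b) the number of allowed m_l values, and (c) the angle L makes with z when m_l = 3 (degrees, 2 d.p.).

θ_min ≈ 22.21°; 13 values; θ(m_l=3) ≈ 62.42°

An i state has l = 6.
cos θ_min = 6/√42, so θ_min ≈ 22.21°.
There are 2l+1 = 13 values of m_l.
For m_l = 3: cos θ = 3/√42, θ ≈ 62.42°.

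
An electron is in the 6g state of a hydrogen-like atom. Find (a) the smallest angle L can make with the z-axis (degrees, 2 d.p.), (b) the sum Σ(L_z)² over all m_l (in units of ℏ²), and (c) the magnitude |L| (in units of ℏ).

The 6g subshell has l = 4.
cos θ_min = 4/√20, so θ_min ≈ 26.57°.
Σ m_l² = 60, so Σ(L_z)² = 60 ℏ².
|L| = ℏ√(4·5) = 2√5 ℏ ≈ 4.472ℏ.

θ_min ≈ 26.57°; Σ(L_z)² = 60 ℏ²; |L| = 2√5 ℏ ≈ 4.472ℏ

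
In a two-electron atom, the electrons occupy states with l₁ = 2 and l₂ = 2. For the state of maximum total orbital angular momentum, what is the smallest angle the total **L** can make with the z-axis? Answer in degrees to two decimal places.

Angular momentum addition gives L = |l₁ − l₂|, …, l₁ + l₂.
Allowed values: L = 0, 1, 2, 3, 4.
The maximum is L = 4, with |L_tot| = ℏ√(4·5) = 2√5 ℏ.
The minimum angle with z is arccos(4/√20) ≈ 26.57°.

θ_min ≈ 26.57°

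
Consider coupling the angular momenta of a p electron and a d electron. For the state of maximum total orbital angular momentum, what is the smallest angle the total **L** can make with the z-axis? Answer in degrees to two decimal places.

L runs from |1 − 2| = 1 to 1 + 2 = 3.
L ∈ {1, 2, 3}.
The maximum is L = 3, with |L_tot| = ℏ√(3·4) = 2√3 ℏ.
The minimum angle with z is arccos(3/√12) ≈ 30.00°.

θ_min ≈ 30.00°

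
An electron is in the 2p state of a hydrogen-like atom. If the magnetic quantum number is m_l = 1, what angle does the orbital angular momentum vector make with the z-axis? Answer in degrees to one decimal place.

θ ≈ 45.0°

2p means n = 2, l = 1.
|L|² = l(l+1)ℏ² = 2ℏ², so |L| = √2 ℏ.
L_z = m_l ℏ = 1ℏ.
cos θ = L_z/|L| = 1/√2, so θ ≈ 45.0°.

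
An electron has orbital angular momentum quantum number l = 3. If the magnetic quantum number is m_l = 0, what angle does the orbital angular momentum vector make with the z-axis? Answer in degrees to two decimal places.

θ ≈ 90.00°

|L| = √(l(l+1)) ℏ = 2√3 ℏ.
L_z = m_l ℏ = 0ℏ.
cos θ = L_z/|L| = 0/√12, so θ ≈ 90.00°.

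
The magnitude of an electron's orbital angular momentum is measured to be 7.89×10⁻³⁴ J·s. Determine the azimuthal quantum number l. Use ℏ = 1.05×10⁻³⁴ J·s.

l = 7

In units of ℏ, |L| ≈ 7.514.
(|L|/ℏ)² = l(l+1) ≈ 56.46 ⇒ l = 7.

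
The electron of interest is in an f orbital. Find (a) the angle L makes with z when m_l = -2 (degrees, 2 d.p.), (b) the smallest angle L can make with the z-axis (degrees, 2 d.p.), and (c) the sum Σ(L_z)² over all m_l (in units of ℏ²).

For an f orbital, l = 3.
For m_l = -2: cos θ = -2/√12, θ ≈ 125.26°.
cos θ_min = 3/√12, so θ_min ≈ 30.00°.
Σ m_l² = 28, so Σ(L_z)² = 28 ℏ².

θ(m_l=-2) ≈ 125.26°; θ_min ≈ 30.00°; Σ(L_z)² = 28 ℏ²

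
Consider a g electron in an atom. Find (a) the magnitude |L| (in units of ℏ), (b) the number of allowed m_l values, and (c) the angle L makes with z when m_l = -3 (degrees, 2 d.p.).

|L| = 2√5 ℏ ≈ 4.472ℏ; 9 values; θ(m_l=-3) ≈ 132.13°

For a g orbital, l = 4.
|L| = ℏ√(4·5) = 2√5 ℏ ≈ 4.472ℏ.
There are 2l+1 = 9 values of m_l.
For m_l = -3: cos θ = -3/√20, θ ≈ 132.13°.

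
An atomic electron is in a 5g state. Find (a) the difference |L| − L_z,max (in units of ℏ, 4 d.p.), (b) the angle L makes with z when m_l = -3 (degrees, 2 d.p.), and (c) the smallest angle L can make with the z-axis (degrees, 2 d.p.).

The 5g subshell has l = 4.
|L| − L_z,max = (2√5 − 4)ℏ ≈ 0.4721ℏ.
For m_l = -3: cos θ = -3/√20, θ ≈ 132.13°.
cos θ_min = 4/√20, so θ_min ≈ 26.57°.

|L|−L_z,max ≈ 0.4721ℏ; θ(m_l=-3) ≈ 132.13°; θ_min ≈ 26.57°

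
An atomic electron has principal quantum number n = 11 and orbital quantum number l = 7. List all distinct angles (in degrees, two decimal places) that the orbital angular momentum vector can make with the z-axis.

|L| = ℏ√(l(l+1)) = 2√14 ℏ.
cos θ = m_l/√56 for each m_l ∈ {-7, -6, -5, -4, -3, -2, -1, 0, 1, 2, 3, 4, 5, 6, 7}.

θ ∈ {20.70°, 36.70°, 48.08°, 57.69°, 66.37°, 74.50°, 82.32°, 90.00°, 97.68°, 105.50°, 113.63°, 122.31°, 131.92°, 143.30°, 159.30°}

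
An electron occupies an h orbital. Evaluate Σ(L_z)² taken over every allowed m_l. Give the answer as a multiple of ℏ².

An h state has l = 5.
m_l runs from −5 to 5, i.e. {-5, -4, -3, -2, -1, 0, 1, 2, 3, 4, 5}.
Summing m² from −5 to 5: Σ m_l² = 110.

Σ(L_z)² = 110 ℏ²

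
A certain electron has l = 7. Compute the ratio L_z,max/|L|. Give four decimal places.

L_z,max/|L| = 0.9354

|L| = 2√14 ℏ ≈ 7.4833ℏ, while L_z,max = lℏ = 7ℏ.
L_z,max/|L| = 7/√56 = 0.9354.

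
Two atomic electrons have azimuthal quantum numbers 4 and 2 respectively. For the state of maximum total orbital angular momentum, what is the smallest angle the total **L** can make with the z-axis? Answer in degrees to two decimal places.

θ_min ≈ 22.21°

Angular momentum addition gives L = |l₁ − l₂|, …, l₁ + l₂.
So L can be 2, 3, 4, 5, 6.
The maximum is L = 6, with |L_tot| = ℏ√(6·7) = √42 ℏ.
The minimum angle with z is arccos(6/√42) ≈ 22.21°.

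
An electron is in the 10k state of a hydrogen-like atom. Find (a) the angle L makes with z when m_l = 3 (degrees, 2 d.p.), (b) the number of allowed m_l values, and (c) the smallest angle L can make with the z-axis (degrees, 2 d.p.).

The 10k subshell has l = 7.
For m_l = 3: cos θ = 3/√56, θ ≈ 66.37°.
There are 2l+1 = 15 values of m_l.
cos θ_min = 7/√56, so θ_min ≈ 20.70°.

θ(m_l=3) ≈ 66.37°; 15 values; θ_min ≈ 20.70°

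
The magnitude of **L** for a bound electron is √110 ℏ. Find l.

l = 10

Since |L|² = l(l+1)ℏ², l(l+1) = 110.
The positive root is l = 10.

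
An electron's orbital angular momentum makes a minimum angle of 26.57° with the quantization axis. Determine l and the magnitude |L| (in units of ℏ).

l = 4, |L| = 2√5 ℏ ≈ 4.472ℏ

cos²θ_min = l/(l+1) = 0.7999.
Thus l = 0.7999/(1 − 0.7999) ≈ 4.
Then |L| = ℏ√(4·5) = 2√5 ℏ.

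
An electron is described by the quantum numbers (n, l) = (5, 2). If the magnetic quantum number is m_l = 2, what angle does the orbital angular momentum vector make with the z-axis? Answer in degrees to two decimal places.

θ ≈ 35.26°

|L|² = l(l+1)ℏ² = 6ℏ², so |L| = √6 ℏ.
L_z = m_l ℏ = 2ℏ.
cos θ = L_z/|L| = 2/√6, so θ ≈ 35.26°.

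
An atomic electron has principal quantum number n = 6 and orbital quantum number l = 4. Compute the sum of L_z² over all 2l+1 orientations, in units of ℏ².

The allowed m_l values are -4, -3, -2, -1, 0, 1, 2, 3, 4.
Σ m_l² = l(l+1)(2l+1)/3 = 4·5·9/3 = 60.

Σ(L_z)² = 60 ℏ²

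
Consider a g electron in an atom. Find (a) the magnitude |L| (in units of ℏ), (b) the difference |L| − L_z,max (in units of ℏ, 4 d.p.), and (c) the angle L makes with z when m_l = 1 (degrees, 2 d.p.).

|L| = 2√5 ℏ ≈ 4.472ℏ; |L|−L_z,max ≈ 0.4721ℏ; θ(m_l=1) ≈ 77.08°

A g state has l = 4.
|L| = ℏ√(4·5) = 2√5 ℏ ≈ 4.472ℏ.
|L| − L_z,max = (2√5 − 4)ℏ ≈ 0.4721ℏ.
For m_l = 1: cos θ = 1/√20, θ ≈ 77.08°.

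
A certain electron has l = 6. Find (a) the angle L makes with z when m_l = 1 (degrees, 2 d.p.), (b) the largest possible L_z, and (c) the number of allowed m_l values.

θ(m_l=1) ≈ 81.12°; L_z,max = 6ℏ; 13 values

For m_l = 1: cos θ = 1/√42, θ ≈ 81.12°.
L_z,max = lℏ = 6ℏ.
There are 2l+1 = 13 values of m_l.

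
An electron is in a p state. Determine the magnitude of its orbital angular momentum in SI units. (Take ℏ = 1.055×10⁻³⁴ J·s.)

For a p orbital, l = 1.
|L| = ℏ√(l(l+1)) = ℏ√(1·2) = √2 ℏ
Numerically, |L| = 1.414 × (1.055×10⁻³⁴ J·s) = 1.492×10⁻³⁴ J·s.

|L| = 1.492×10⁻³⁴ J·s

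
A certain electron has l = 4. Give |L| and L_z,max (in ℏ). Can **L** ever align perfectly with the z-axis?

|L| = 2√5 ℏ ≈ 4.4721ℏ, while L_z,max = lℏ = 4ℏ.
Since |L| > L_z,max, the vector can never point exactly along z; the closest it comes is θ_min = arccos(4/√20) ≈ 26.6°.

No: L_z,max = 4ℏ < |L| = 2√5 ℏ ≈ 4.472ℏ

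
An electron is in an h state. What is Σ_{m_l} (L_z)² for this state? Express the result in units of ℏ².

For an h orbital, l = 5.
m_l runs from −5 to 5, i.e. {-5, -4, -3, -2, -1, 0, 1, 2, 3, 4, 5}.
Summing m² from −5 to 5: Σ m_l² = 110.

Σ(L_z)² = 110 ℏ²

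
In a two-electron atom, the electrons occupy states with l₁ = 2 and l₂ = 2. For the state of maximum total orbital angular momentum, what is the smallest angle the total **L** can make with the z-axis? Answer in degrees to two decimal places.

The total orbital quantum number L ranges from |l₁ − l₂| to l₁ + l₂ in integer steps.
L ∈ {0, 1, 2, 3, 4}.
The maximum is L = 4, with |L_tot| = ℏ√(4·5) = 2√5 ℏ.
The minimum angle with z is arccos(4/√20) ≈ 26.57°.

θ_min ≈ 26.57°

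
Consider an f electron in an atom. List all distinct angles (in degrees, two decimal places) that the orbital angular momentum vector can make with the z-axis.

For an f orbital, l = 3.
|L| = √(l(l+1)) ℏ = 2√3 ℏ.
cos θ = m_l/√12 for each m_l ∈ {-3, -2, -1, 0, 1, 2, 3}.

θ ∈ {30.00°, 54.74°, 73.22°, 90.00°, 106.78°, 125.26°, 150.00°}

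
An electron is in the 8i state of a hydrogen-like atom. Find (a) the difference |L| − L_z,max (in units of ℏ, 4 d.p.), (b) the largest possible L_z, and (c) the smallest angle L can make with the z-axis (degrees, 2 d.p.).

|L|−L_z,max ≈ 0.4807ℏ; L_z,max = 6ℏ; θ_min ≈ 22.21°

For 8i, l = 6.
|L| − L_z,max = (√42 − 6)ℏ ≈ 0.4807ℏ.
L_z,max = lℏ = 6ℏ.
cos θ_min = 6/√42, so θ_min ≈ 22.21°.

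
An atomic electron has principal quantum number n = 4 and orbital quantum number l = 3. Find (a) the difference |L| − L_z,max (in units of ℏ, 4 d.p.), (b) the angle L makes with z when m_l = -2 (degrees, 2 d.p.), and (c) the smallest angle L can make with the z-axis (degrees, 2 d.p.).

|L|−L_z,max ≈ 0.4641ℏ; θ(m_l=-2) ≈ 125.26°; θ_min ≈ 30.00°

|L| − L_z,max = (2√3 − 3)ℏ ≈ 0.4641ℏ.
For m_l = -2: cos θ = -2/√12, θ ≈ 125.26°.
cos θ_min = 3/√12, so θ_min ≈ 30.00°.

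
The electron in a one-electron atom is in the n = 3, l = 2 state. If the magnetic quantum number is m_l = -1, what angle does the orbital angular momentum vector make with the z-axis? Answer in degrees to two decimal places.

|L| = ℏ√(l(l+1)) = √6 ℏ.
L_z = m_l ℏ = −1ℏ.
cos θ = L_z/|L| = -1/√6, so θ ≈ 114.09°.

θ ≈ 114.09°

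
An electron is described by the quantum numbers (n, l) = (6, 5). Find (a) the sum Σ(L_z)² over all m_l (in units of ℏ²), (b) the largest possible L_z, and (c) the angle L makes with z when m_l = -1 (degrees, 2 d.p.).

Σ(L_z)² = 110 ℏ²; L_z,max = 5ℏ; θ(m_l=-1) ≈ 100.52°

Σ m_l² = 110, so Σ(L_z)² = 110 ℏ².
L_z,max = lℏ = 5ℏ.
For m_l = -1: cos θ = -1/√30, θ ≈ 100.52°.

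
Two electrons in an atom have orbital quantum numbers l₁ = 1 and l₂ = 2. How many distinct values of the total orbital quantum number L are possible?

3

By the triangle rule, |l₁ − l₂| ≤ L ≤ l₁ + l₂.
L ∈ {1, 2, 3}.
That is 3 values.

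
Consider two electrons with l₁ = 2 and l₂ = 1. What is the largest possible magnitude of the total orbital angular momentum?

|L_tot|_max = 2√3 ℏ ≈ 3.464ℏ

The total orbital quantum number L ranges from |l₁ − l₂| to l₁ + l₂ in integer steps.
Allowed values: L = 1, 2, 3.
The largest magnitude corresponds to L = 3: |L_tot| = ℏ√(3·4) = 2√3 ℏ.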